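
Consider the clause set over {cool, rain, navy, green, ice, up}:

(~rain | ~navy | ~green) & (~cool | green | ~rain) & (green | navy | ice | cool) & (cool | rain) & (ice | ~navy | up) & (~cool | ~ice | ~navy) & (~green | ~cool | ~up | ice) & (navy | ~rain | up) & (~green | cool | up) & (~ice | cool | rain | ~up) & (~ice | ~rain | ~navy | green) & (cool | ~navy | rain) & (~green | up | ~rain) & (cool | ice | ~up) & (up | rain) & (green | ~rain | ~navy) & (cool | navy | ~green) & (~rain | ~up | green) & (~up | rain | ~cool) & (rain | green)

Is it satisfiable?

Yes, satisfiable

Suppose cool = 1.
Suppose green = 1.
Suppose rain = 1.
(~navy) alone gives navy = 0.
(up) alone gives up = 1.
(ice) alone gives ice = 1.
Every clause now holds.
A satisfying assignment: cool=1, rain=1, navy=0, green=1, ice=1, up=1.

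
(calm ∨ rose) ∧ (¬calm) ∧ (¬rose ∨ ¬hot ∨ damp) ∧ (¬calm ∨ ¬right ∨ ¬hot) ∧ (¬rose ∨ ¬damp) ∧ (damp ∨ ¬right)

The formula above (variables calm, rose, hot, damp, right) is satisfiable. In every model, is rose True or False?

Suppose rose = False.
The clause (calm) is unit, so calm = True.
Now (¬calm) is unsatisfied and unit — conflict.
So every satisfying assignment has rose = True.

True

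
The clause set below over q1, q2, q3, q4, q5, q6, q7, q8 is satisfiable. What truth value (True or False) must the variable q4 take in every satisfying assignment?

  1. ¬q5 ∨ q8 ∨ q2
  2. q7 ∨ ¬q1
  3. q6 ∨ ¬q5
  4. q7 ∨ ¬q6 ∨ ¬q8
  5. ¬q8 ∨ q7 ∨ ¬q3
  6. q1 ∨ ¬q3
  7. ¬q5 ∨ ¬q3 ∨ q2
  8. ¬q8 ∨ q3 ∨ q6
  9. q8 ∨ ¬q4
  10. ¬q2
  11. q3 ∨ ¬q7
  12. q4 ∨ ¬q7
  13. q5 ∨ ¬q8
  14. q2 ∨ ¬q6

Suppose q4 = True.
The clause (q8) is unit, so q8 = True.
The clause (¬q2) is unit, so q2 = False.
The clause (q5) is unit, so q5 = True.
The clause (q6) is unit, so q6 = True.
That conflicts with the unit clause (¬q6).
So every satisfying assignment has q4 = False.

False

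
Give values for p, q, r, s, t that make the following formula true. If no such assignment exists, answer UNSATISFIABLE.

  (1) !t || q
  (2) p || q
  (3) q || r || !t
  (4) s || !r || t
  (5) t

(t) alone gives t = true.
(q) alone gives q = true.
All clauses hold; p, r, s can take either value.

p: true, q: true, r: false, s: true, t: true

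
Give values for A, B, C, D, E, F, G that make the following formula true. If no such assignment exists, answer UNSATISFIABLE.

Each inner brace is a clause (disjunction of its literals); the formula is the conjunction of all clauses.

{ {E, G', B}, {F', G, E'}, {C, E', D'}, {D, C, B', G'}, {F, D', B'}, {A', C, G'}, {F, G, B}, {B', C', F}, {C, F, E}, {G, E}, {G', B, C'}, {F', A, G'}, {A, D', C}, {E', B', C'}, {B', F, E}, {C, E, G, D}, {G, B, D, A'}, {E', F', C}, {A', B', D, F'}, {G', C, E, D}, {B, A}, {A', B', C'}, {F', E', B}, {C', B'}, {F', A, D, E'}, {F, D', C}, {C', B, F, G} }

Try G = 0.
Unit clause (E) forces E = 1.
Unit clause (F') forces F = 0.
Unit clause (B) forces B = 1.
Unit clause (D') forces D = 0.
Unit clause (C') forces C = 0.
Every clause is now satisfied; A is unconstrained.

A=1, B=1, C=0, D=0, E=1, F=0, G=0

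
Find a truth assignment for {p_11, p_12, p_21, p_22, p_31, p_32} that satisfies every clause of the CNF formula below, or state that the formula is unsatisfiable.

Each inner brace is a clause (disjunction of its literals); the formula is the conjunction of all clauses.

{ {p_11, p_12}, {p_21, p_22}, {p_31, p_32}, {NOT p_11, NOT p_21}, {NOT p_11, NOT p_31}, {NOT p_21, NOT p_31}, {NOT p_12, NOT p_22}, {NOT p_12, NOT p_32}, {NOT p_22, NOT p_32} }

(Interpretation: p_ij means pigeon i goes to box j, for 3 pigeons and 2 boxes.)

UNSATISFIABLE

Suppose p_11 = true.
From the singleton clause (NOT p_21), p_21 = false.
From the singleton clause (p_22), p_22 = true.
From the singleton clause (NOT p_31), p_31 = false.
From the singleton clause (p_32), p_32 = true.
But (NOT p_32) is also a unit clause — contradiction.
Backtrack on p_11: now try p_11 = false.
From the singleton clause (p_12), p_12 = true.
From the singleton clause (NOT p_22), p_22 = false.
From the singleton clause (p_21), p_21 = true.
From the singleton clause (NOT p_31), p_31 = false.
From the singleton clause (p_32), p_32 = true.
But (NOT p_32) is also a unit clause — contradiction.
Both values of p_11 lead to a conflict.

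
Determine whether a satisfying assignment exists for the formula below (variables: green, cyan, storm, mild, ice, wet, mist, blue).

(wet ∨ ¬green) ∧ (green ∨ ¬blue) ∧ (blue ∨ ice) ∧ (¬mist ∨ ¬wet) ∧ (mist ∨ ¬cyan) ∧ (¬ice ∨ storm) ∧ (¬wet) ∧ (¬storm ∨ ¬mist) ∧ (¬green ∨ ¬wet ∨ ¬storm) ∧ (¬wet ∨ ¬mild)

Yes, satisfiable

From the singleton clause (¬wet), wet = False.
From the singleton clause (¬green), green = False.
From the singleton clause (¬blue), blue = False.
From the singleton clause (ice), ice = True.
From the singleton clause (storm), storm = True.
From the singleton clause (¬mist), mist = False.
From the singleton clause (¬cyan), cyan = False.
All clauses hold; mild can take either value.
A satisfying assignment: green: False; cyan: False; storm: True; mild: True; ice: True; wet: False; mist: False; blue: False.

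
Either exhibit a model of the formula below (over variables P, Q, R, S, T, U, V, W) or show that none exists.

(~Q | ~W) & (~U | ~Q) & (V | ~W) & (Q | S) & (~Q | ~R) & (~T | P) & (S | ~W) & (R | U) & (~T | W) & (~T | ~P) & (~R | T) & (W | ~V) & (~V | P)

Try Q = 0.
Unit clause (S) forces S = 1.
Try V = 0.
Unit clause (~W) forces W = 0.
Unit clause (~T) forces T = 0.
Unit clause (~R) forces R = 0.
Unit clause (U) forces U = 1.
Every clause is now satisfied; P is unconstrained.

P=1, Q=0, R=0, S=1, T=0, U=1, V=0, W=0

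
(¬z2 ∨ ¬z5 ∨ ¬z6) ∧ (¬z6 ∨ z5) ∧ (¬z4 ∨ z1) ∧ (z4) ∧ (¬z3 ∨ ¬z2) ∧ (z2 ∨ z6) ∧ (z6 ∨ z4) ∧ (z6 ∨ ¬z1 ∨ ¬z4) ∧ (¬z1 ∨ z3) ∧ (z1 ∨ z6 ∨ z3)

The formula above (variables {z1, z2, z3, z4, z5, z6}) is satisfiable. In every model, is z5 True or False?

Suppose z5 = False.
Unit clause (¬z6) forces z6 = False.
Unit clause (z4) forces z4 = True.
Unit clause (z1) forces z1 = True.
That conflicts with the unit clause (¬z1).
So every satisfying assignment has z5 = True.

True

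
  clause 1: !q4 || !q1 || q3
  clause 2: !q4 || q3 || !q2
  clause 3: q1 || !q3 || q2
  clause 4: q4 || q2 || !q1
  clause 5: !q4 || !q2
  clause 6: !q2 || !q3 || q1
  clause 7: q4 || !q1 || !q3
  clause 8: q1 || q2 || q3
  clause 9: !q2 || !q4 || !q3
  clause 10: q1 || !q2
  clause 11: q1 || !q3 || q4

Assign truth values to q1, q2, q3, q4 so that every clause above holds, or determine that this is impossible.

q1=true, q2=false, q3=true, q4=true

Branch on q4: set q4 = true.
Unit clause (!q2) forces q2 = false.
Branch on q1: set q1 = true.
Unit clause (q3) forces q3 = true.
This assignment satisfies each clause.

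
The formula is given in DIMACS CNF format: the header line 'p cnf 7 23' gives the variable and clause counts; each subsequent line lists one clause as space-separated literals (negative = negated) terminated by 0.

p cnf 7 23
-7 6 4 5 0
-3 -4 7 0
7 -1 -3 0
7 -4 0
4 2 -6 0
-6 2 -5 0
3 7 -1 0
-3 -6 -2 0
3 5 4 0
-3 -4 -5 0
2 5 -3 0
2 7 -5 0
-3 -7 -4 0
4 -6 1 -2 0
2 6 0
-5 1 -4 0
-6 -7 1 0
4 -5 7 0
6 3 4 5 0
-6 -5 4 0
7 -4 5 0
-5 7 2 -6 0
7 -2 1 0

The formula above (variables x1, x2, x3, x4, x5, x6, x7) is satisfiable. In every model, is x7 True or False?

True

Suppose x7 = False.
From the singleton clause (¬x4), x4 = False.
From the singleton clause (¬x5), x5 = False.
From the singleton clause (x3), x3 = True.
From the singleton clause (¬x1), x1 = False.
From the singleton clause (x2), x2 = True.
Now (¬x2) is unsatisfied and unit — conflict.
So every satisfying assignment has x7 = True.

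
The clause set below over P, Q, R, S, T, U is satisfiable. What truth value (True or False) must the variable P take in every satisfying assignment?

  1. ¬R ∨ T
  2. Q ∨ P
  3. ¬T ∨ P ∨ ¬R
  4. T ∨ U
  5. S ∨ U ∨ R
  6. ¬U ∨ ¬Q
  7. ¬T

Suppose P = False.
From the singleton clause (Q), Q = True.
From the singleton clause (¬U), U = False.
From the singleton clause (T), T = True.
That conflicts with the unit clause (¬T).
So every satisfying assignment has P = True.

True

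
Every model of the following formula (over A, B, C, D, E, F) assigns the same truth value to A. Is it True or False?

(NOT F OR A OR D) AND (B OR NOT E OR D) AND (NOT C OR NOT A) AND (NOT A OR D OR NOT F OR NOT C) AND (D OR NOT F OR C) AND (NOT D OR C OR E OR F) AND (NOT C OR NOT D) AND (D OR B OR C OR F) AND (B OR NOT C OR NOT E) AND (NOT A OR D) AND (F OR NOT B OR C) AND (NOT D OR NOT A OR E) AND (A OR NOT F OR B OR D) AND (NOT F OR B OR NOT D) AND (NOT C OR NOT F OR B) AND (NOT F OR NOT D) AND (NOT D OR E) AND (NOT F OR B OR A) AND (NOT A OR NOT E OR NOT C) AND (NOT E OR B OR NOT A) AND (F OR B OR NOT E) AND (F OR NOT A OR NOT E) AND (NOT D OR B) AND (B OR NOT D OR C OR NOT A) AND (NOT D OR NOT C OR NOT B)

Suppose A = true.
The clause (NOT C) is unit, so C = false.
The clause (D) is unit, so D = true.
The clause (E) is unit, so E = true.
The clause (NOT F) is unit, so F = false.
But (F) is also a unit clause — contradiction.
So every satisfying assignment has A = False.

False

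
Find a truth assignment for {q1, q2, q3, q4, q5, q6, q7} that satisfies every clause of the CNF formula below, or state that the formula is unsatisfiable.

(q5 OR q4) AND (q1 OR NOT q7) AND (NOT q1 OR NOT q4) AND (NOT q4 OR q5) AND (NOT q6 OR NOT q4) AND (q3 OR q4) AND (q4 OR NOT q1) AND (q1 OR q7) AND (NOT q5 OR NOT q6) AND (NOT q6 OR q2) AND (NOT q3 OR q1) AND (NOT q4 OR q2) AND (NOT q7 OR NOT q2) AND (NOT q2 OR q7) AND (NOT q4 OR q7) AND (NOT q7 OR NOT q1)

UNSATISFIABLE

Branch on q5: set q5 = true.
From the singleton clause (NOT q6), q6 = false.
Branch on q1: set q1 = true.
From the singleton clause (NOT q4), q4 = false.
But (q4) is also a unit clause — contradiction.
Undo q1 and try q1 = false.
From the singleton clause (NOT q7), q7 = false.
But (q7) is also a unit clause — contradiction.
Either choice for q1 ends in contradiction.
Undo q5 and try q5 = false.
From the singleton clause (q4), q4 = true.
But (NOT q4) is also a unit clause — contradiction.
Either choice for q5 ends in contradiction.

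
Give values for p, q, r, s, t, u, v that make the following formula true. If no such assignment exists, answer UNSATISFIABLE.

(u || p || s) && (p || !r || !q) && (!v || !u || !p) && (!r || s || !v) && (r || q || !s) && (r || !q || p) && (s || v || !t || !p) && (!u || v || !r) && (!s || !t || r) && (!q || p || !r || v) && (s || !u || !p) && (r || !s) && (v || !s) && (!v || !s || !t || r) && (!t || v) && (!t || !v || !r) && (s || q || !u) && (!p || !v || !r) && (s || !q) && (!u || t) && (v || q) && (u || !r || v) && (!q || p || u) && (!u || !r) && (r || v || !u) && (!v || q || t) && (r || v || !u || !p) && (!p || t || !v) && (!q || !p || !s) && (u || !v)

Case r = true:
Unit clause (!u) forces u = false.
Unit clause (v) forces v = true.
Now (!v) is unsatisfied and unit — conflict.
That branch fails; take r = false instead.
Unit clause (!s) forces s = false.
Unit clause (!q) forces q = false.
Unit clause (!u) forces u = false.
Unit clause (p) forces p = true.
Unit clause (v) forces v = true.
Now (!v) is unsatisfied and unit — conflict.
Both values of r lead to a conflict.

UNSATISFIABLE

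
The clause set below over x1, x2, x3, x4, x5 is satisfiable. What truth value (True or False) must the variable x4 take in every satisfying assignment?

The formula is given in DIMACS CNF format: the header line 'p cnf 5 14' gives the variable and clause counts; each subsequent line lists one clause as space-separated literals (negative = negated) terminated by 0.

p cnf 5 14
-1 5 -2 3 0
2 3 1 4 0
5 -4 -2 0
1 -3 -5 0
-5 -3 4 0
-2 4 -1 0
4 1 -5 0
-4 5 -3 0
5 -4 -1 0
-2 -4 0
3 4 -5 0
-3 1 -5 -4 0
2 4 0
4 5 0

True

Suppose x4 = False.
From the singleton clause (x2), x2 = True.
From the singleton clause (¬x1), x1 = False.
From the singleton clause (¬x5), x5 = False.
That conflicts with the unit clause (x5).
So every satisfying assignment has x4 = True.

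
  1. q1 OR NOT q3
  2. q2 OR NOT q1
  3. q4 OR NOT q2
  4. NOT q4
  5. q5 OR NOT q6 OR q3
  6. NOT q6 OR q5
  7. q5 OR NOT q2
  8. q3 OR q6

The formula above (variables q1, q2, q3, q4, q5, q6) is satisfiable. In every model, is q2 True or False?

Suppose q2 = true.
Unit clause (q4) forces q4 = true.
But (NOT q4) is also a unit clause — contradiction.
So every satisfying assignment has q2 = False.

False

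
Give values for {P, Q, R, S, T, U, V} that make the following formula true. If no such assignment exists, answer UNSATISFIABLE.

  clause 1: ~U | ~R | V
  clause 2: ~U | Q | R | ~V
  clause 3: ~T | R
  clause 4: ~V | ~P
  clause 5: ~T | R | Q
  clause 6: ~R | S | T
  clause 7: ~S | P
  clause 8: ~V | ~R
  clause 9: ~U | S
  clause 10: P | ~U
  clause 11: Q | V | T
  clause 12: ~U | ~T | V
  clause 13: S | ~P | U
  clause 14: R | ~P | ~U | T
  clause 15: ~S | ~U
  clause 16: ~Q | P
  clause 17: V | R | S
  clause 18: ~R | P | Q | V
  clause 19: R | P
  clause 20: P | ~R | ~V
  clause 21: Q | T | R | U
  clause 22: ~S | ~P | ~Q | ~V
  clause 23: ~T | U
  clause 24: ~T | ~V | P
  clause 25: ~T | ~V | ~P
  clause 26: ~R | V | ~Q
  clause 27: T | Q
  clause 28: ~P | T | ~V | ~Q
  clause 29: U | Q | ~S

Case T = 0:
(Q) alone gives Q = 1.
(P) alone gives P = 1.
(~V) alone gives V = 0.
(~R) alone gives R = 0.
(~U) alone gives U = 0.
(S) alone gives S = 1.
This assignment satisfies each clause.

P=1,  Q=1,  R=0,  S=1,  T=0,  U=0,  V=0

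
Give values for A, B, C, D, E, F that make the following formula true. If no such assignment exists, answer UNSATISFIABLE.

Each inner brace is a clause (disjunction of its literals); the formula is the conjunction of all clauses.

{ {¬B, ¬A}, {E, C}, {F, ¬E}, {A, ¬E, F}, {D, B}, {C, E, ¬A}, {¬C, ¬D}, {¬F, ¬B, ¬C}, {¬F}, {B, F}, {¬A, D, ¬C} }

A=False, B=True, C=True, D=False, E=False, F=False

The clause (¬F) is unit, so F = False.
The clause (¬E) is unit, so E = False.
The clause (C) is unit, so C = True.
The clause (¬D) is unit, so D = False.
The clause (B) is unit, so B = True.
The clause (¬A) is unit, so A = False.
This assignment satisfies each clause.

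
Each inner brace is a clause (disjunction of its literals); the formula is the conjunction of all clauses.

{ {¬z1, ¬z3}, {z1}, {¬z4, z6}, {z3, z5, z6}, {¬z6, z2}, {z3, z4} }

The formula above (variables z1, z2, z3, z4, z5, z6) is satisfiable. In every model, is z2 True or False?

True

Suppose z2 = False.
From the singleton clause (z1), z1 = True.
From the singleton clause (¬z3), z3 = False.
From the singleton clause (¬z6), z6 = False.
From the singleton clause (¬z4), z4 = False.
That conflicts with the unit clause (z4).
So every satisfying assignment has z2 = True.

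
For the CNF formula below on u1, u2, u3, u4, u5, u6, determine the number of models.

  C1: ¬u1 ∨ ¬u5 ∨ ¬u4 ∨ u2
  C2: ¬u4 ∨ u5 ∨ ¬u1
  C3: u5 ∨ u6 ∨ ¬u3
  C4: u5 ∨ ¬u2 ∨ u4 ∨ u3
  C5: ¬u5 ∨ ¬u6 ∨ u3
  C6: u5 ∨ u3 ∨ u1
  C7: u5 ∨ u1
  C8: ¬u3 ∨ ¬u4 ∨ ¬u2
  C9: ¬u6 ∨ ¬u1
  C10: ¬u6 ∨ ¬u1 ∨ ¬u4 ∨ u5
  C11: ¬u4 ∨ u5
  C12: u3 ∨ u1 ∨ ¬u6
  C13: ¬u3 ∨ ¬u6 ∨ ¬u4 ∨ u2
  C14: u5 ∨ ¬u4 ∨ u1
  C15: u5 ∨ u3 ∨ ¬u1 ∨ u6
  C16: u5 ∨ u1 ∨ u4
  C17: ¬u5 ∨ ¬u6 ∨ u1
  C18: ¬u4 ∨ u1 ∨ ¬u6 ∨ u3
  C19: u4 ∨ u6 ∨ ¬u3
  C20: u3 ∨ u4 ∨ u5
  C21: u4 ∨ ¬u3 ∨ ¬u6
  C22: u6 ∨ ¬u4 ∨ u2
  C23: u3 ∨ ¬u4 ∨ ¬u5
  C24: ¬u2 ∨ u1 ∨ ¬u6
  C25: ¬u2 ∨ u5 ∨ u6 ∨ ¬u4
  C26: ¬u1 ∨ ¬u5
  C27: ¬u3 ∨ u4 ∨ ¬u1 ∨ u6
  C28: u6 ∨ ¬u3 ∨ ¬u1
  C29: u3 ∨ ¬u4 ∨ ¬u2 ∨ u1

There are 2^6 = 64 truth assignments over (u1, u2, u3, u4, u5, u6).
Split on u5. With u5 = True, the clauses containing u5 are satisfied and ¬u5 drops from the rest; 2 of the 2^5 = 32 assignments to the other variables satisfy what remains.
With u5 = False, by the same count on the reduced clause set, 0 assignments work.
Total: 2 + 0 = 2.

2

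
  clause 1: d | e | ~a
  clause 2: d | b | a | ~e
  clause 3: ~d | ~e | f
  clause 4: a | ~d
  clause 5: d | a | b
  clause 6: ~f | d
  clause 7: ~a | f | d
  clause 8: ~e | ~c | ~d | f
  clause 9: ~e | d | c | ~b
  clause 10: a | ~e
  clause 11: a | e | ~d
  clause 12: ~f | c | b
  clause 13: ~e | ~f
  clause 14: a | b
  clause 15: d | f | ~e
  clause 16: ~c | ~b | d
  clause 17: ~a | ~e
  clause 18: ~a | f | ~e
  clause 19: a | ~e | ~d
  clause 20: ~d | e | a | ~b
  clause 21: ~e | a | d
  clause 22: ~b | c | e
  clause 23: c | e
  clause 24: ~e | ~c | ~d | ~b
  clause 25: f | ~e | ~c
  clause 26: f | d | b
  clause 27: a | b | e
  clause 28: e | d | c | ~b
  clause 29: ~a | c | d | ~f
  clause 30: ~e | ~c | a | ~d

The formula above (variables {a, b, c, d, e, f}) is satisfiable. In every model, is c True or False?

Suppose c = 0.
(e) alone gives e = 1.
(a) alone gives a = 1.
But (~a) is also a unit clause — contradiction.
So every satisfying assignment has c = True.

True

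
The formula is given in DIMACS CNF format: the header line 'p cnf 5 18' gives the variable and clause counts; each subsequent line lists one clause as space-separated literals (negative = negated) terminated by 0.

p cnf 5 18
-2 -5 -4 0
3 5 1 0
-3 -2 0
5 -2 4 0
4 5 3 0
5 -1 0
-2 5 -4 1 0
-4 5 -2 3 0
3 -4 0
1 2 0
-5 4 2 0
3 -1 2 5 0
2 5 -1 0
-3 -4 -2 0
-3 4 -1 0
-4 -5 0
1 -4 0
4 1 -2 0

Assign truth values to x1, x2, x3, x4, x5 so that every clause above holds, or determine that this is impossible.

Suppose x3 = False.
Unit clause (¬x4) forces x4 = False.
Unit clause (x5) forces x5 = True.
Unit clause (x2) forces x2 = True.
Unit clause (x1) forces x1 = True.
Every clause now holds.

x1=True; x2=True; x3=False; x4=False; x5=True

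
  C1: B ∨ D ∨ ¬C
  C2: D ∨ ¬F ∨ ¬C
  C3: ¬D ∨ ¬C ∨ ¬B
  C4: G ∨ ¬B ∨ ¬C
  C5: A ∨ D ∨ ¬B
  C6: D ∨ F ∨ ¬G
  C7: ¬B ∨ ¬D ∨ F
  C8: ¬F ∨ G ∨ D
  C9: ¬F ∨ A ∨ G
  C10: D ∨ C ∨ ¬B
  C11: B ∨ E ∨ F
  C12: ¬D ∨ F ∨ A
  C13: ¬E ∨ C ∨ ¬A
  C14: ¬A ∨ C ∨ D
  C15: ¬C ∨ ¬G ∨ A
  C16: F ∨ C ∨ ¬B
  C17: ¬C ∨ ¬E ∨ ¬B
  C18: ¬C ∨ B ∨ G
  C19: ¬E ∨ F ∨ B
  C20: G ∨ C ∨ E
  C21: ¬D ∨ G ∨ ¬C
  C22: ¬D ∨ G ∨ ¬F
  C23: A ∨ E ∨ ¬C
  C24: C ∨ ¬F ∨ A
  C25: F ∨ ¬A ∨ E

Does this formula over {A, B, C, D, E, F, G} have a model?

Case B = True:
Case D = True:
Unit clause (¬C) forces C = False.
Unit clause (F) forces F = True.
Unit clause (G) forces G = True.
Unit clause (A) forces A = True.
Unit clause (¬E) forces E = False.
All clauses are satisfied.
A satisfying assignment: A ↦ True,  B ↦ True,  C ↦ False,  D ↦ True,  E ↦ False,  F ↦ True,  G ↦ True.

Yes, satisfiable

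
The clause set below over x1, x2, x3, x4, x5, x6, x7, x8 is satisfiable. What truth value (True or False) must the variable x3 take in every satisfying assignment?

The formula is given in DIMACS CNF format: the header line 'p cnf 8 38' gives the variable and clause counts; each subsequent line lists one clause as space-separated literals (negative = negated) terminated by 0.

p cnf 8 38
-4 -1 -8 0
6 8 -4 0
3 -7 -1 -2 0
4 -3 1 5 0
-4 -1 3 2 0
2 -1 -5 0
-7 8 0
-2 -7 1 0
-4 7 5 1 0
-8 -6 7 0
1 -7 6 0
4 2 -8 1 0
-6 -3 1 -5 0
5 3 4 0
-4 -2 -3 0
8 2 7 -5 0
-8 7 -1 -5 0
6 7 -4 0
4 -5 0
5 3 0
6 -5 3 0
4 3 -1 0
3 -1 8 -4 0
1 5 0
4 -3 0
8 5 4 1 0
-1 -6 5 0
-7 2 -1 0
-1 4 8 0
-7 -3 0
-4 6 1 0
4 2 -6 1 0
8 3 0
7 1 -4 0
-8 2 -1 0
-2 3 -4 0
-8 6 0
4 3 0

Suppose x3 = True.
(x4) alone gives x4 = True.
(¬x2) alone gives x2 = False.
(¬x7) alone gives x7 = False.
(x6) alone gives x6 = True.
(¬x8) alone gives x8 = False.
(¬x5) alone gives x5 = False.
(x1) alone gives x1 = True.
Now (¬x1) is unsatisfied and unit — conflict.
So every satisfying assignment has x3 = False.

False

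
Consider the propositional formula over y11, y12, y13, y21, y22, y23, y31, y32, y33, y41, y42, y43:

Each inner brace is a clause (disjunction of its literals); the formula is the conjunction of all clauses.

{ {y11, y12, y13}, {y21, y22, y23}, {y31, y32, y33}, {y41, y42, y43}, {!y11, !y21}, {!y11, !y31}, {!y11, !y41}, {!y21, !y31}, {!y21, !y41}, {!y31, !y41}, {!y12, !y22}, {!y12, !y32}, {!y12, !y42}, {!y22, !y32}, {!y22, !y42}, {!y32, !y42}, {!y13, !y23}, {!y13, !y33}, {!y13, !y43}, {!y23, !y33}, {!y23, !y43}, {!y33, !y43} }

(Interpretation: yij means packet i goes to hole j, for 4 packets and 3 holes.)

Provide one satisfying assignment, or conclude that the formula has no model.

UNSATISFIABLE

Case y11 = false:
Case y12 = true:
(!y22) alone gives y22 = false.
(!y32) alone gives y32 = false.
(!y42) alone gives y42 = false.
Case y21 = true:
(!y31) alone gives y31 = false.
(y33) alone gives y33 = true.
(!y41) alone gives y41 = false.
(y43) alone gives y43 = true.
Now (!y43) is unsatisfied and unit — conflict.
So y21 must be the other value — set y21 = false.
(y23) alone gives y23 = true.
(!y13) alone gives y13 = false.
(!y33) alone gives y33 = false.
(y31) alone gives y31 = true.
(!y41) alone gives y41 = false.
(y43) alone gives y43 = true.
Now (!y43) is unsatisfied and unit — conflict.
Either choice for y21 ends in contradiction.
So y12 must be the other value — set y12 = false.
(y13) alone gives y13 = true.
(!y23) alone gives y23 = false.
(!y33) alone gives y33 = false.
(!y43) alone gives y43 = false.
Case y21 = true:
(!y31) alone gives y31 = false.
(y32) alone gives y32 = true.
(!y41) alone gives y41 = false.
(y42) alone gives y42 = true.
Now (!y42) is unsatisfied and unit — conflict.
So y21 must be the other value — set y21 = false.
(y22) alone gives y22 = true.
(!y32) alone gives y32 = false.
(y31) alone gives y31 = true.
(!y41) alone gives y41 = false.
(y42) alone gives y42 = true.
Now (!y42) is unsatisfied and unit — conflict.
Either choice for y21 ends in contradiction.
Either choice for y12 ends in contradiction.
So y11 must be the other value — set y11 = true.
(!y21) alone gives y21 = false.
(!y31) alone gives y31 = false.
(!y41) alone gives y41 = false.
Case y22 = true:
(!y12) alone gives y12 = false.
(!y32) alone gives y32 = false.
(y33) alone gives y33 = true.
(!y42) alone gives y42 = false.
(y43) alone gives y43 = true.
Now (!y43) is unsatisfied and unit — conflict.
So y22 must be the other value — set y22 = false.
(y23) alone gives y23 = true.
(!y13) alone gives y13 = false.
(!y33) alone gives y33 = false.
(y32) alone gives y32 = true.
(!y12) alone gives y12 = false.
(!y42) alone gives y42 = false.
(y43) alone gives y43 = true.
Now (!y43) is unsatisfied and unit — conflict.
Either choice for y22 ends in contradiction.
Either choice for y11 ends in contradiction.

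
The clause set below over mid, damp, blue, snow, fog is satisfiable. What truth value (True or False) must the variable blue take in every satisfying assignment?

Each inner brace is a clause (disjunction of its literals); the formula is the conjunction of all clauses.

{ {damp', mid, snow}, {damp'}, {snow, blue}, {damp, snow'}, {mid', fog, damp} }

Suppose blue = 0.
Unit clause (damp') forces damp = 0.
Unit clause (snow) forces snow = 1.
But (snow') is also a unit clause — contradiction.
So every satisfying assignment has blue = True.

True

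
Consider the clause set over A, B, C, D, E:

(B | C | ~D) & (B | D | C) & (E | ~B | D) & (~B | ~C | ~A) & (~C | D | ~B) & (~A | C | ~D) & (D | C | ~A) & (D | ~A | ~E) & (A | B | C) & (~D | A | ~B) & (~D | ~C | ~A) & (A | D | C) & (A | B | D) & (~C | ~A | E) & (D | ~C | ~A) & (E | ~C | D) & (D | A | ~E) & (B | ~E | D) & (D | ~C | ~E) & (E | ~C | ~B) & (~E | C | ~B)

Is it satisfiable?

Satisfiable

Suppose B = 0.
Suppose C = 1.
Suppose D = 1.
From the singleton clause (~A), A = 0.
Every clause is now satisfied; E is unconstrained.
A satisfying assignment: A=0,  B=0,  C=1,  D=1,  E=1.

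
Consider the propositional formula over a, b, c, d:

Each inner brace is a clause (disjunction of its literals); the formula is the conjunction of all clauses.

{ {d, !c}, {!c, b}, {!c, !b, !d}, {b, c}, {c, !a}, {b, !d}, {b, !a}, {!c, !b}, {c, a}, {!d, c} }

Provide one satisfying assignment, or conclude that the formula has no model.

Branch on d: set d = true.
Unit clause (b) forces b = true.
Unit clause (!c) forces c = false.
But (c) is also a unit clause — contradiction.
Undo d and try d = false.
Unit clause (!c) forces c = false.
Unit clause (b) forces b = true.
Unit clause (!a) forces a = false.
But (a) is also a unit clause — contradiction.
Either choice for d ends in contradiction.

UNSATISFIABLE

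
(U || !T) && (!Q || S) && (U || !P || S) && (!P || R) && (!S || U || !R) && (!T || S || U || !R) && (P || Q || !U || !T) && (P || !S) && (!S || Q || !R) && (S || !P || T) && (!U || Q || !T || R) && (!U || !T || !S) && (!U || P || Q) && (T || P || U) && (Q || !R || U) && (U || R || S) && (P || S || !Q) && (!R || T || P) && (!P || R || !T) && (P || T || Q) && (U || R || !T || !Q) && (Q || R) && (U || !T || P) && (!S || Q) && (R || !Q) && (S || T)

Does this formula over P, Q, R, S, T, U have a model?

Satisfiable

Suppose U = true.
Suppose Q = false.
(P) alone gives P = true.
(R) alone gives R = true.
(!S) alone gives S = false.
(T) alone gives T = true.
All clauses are satisfied.
A satisfying assignment: P=true,  Q=false,  R=true,  S=false,  T=true,  U=true.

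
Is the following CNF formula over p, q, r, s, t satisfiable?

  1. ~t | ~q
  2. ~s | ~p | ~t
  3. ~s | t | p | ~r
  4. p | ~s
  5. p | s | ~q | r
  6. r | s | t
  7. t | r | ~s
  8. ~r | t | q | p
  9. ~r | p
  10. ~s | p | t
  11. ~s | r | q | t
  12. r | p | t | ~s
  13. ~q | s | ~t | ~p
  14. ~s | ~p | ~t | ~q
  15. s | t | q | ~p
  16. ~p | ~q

Suppose t = 0.
Suppose p = 1.
The clause (~q) is unit, so q = 0.
The clause (s) is unit, so s = 1.
The clause (r) is unit, so r = 1.
This assignment satisfies each clause.
A satisfying assignment: p=1; q=0; r=1; s=1; t=0.

Satisfiable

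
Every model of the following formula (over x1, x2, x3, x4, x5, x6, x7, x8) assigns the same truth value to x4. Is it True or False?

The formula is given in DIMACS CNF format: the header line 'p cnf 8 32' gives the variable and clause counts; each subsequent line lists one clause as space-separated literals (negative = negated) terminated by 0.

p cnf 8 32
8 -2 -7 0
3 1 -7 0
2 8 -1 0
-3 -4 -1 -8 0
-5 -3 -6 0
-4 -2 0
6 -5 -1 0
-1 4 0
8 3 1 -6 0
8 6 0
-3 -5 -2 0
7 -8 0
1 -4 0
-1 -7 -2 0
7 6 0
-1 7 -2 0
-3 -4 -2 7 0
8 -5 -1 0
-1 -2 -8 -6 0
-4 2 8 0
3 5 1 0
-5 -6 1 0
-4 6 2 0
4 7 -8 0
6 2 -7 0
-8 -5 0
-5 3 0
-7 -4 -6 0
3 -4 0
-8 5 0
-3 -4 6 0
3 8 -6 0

False

Suppose x4 = True.
From the singleton clause (¬x2), x2 = False.
From the singleton clause (x1), x1 = True.
From the singleton clause (x8), x8 = True.
From the singleton clause (¬x3), x3 = False.
But (x3) is also a unit clause — contradiction.
So every satisfying assignment has x4 = False.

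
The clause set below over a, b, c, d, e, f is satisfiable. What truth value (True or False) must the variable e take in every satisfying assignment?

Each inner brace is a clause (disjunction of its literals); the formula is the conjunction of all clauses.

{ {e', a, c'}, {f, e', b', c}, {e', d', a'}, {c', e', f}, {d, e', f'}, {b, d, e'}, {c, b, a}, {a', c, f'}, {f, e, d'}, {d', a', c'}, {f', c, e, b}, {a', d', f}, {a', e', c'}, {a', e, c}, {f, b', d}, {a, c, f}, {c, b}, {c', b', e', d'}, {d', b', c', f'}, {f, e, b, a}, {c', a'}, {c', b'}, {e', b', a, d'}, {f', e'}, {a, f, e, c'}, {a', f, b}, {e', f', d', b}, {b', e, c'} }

Suppose e = 1.
(f') alone gives f = 0.
(c') alone gives c = 0.
(b') alone gives b = 0.
But (b) is also a unit clause — contradiction.
So every satisfying assignment has e = False.

False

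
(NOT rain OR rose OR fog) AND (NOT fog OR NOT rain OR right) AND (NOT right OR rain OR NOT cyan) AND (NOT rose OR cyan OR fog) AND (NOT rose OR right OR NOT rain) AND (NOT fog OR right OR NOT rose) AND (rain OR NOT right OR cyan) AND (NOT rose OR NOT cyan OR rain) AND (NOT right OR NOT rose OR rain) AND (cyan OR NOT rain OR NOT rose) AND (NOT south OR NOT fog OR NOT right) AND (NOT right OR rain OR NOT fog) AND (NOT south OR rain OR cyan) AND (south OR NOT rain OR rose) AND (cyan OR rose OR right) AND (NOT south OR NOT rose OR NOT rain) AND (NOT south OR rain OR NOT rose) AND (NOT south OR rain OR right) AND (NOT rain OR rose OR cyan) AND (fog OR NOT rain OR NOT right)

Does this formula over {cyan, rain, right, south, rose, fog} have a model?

Case rain = false:
Case right = false:
(NOT south) alone gives south = false.
Case fog = true:
(NOT rose) alone gives rose = false.
(cyan) alone gives cyan = true.
All clauses are satisfied.
A satisfying assignment: cyan: true; rain: false; right: false; south: false; rose: false; fog: true.

Yes, satisfiable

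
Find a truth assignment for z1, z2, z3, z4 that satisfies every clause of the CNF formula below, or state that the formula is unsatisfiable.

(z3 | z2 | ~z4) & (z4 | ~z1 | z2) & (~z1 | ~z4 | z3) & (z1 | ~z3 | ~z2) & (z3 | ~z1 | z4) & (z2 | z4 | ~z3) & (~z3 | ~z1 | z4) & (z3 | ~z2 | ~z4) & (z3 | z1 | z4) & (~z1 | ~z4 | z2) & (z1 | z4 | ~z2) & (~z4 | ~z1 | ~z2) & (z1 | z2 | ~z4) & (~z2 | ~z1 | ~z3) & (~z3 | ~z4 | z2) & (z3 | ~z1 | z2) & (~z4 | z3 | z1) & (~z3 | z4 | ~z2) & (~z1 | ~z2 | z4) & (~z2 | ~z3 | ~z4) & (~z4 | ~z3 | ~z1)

Suppose z3 = 1.
Suppose z1 = 1.
The clause (z4) is unit, so z4 = 1.
Now (~z4) is unsatisfied and unit — conflict.
That branch fails; take z1 = 0 instead.
The clause (~z2) is unit, so z2 = 0.
The clause (z4) is unit, so z4 = 1.
Now (~z4) is unsatisfied and unit — conflict.
Both values of z1 lead to a conflict.
That branch fails; take z3 = 0 instead.
Suppose z2 = 1.
The clause (~z4) is unit, so z4 = 0.
The clause (~z1) is unit, so z1 = 0.
Now (z1) is unsatisfied and unit — conflict.
That branch fails; take z2 = 0 instead.
The clause (~z4) is unit, so z4 = 0.
The clause (~z1) is unit, so z1 = 0.
Now (z1) is unsatisfied and unit — conflict.
Both values of z2 lead to a conflict.
Both values of z3 lead to a conflict.

UNSATISFIABLE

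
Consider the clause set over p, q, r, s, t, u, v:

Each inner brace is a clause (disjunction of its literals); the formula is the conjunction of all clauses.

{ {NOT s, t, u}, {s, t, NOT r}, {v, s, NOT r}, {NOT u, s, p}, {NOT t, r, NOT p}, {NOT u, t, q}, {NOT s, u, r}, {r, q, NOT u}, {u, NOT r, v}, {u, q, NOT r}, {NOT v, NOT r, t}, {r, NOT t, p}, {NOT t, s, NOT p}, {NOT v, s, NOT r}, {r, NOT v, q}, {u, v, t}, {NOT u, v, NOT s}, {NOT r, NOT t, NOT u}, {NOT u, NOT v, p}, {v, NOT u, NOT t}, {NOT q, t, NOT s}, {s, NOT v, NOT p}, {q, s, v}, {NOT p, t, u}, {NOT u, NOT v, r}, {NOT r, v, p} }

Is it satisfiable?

Yes, satisfiable

Case s = true:
Case t = true:
Case r = true:
(NOT u) alone gives u = false.
(v) alone gives v = true.
(q) alone gives q = true.
All clauses hold; p can take either value.
A satisfying assignment: p: false,  q: true,  r: true,  s: true,  t: true,  u: false,  v: true.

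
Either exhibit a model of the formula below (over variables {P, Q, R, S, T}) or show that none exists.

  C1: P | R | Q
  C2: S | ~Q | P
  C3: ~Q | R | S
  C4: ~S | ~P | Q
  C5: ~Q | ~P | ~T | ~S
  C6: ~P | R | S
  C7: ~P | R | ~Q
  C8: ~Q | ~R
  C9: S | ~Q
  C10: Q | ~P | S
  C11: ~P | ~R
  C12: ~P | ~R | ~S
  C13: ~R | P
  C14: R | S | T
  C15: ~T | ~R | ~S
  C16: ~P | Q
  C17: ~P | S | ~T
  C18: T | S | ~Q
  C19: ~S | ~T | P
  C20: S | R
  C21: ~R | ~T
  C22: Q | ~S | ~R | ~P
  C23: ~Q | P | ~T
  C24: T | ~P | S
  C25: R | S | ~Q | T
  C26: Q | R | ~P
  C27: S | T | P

P: 0,  Q: 1,  R: 0,  S: 1,  T: 0

Try Q = 1.
(~R) alone gives R = 0.
(S) alone gives S = 1.
(~P) alone gives P = 0.
(~T) alone gives T = 0.
This assignment satisfies each clause.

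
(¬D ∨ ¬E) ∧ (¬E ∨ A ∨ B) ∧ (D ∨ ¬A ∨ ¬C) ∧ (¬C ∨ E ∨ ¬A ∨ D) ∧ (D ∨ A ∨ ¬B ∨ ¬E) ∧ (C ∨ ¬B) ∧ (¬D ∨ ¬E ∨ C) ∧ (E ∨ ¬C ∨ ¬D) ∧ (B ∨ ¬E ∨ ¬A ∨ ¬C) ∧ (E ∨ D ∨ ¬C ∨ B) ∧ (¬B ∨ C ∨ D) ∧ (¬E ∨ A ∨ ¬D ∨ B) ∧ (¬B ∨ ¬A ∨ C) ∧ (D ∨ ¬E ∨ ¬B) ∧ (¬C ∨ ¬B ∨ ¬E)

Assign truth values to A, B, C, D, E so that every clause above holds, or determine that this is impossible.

A: False, B: False, C: False, D: True, E: False

Branch on D: set D = True.
From the singleton clause (¬E), E = False.
From the singleton clause (¬C), C = False.
From the singleton clause (¬B), B = False.
All clauses hold; A can take either value.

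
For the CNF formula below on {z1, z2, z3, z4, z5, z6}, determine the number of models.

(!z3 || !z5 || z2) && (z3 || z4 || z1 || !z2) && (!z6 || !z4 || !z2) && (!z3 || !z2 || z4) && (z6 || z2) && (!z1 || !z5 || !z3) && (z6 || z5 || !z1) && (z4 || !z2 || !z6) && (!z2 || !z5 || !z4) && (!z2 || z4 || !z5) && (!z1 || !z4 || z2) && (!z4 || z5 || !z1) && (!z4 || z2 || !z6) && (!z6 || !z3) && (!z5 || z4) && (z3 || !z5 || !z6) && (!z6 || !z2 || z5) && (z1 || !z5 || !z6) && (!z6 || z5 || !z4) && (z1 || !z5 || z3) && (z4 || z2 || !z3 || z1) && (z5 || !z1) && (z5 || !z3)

2

There are 2^6 = 64 truth assignments over (z1, z2, z3, z4, z5, z6).
Split on z5. With z5 = true, the clauses containing z5 are satisfied and !z5 drops from the rest; 0 of the 2^5 = 32 assignments to the other variables satisfy what remains.
With z5 = false, by the same count on the reduced clause set, 2 assignments work.
(One model: z1=F, z2=F, z3=F, z4=F, z5=F, z6=T.)
Total: 0 + 2 = 2.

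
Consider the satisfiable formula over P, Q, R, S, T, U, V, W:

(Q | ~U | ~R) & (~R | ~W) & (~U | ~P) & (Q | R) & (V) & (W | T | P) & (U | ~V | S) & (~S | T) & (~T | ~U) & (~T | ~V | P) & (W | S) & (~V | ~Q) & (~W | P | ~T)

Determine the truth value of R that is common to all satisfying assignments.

Suppose R = 0.
Unit clause (Q) forces Q = 1.
Unit clause (V) forces V = 1.
That conflicts with the unit clause (~V).
So every satisfying assignment has R = True.

True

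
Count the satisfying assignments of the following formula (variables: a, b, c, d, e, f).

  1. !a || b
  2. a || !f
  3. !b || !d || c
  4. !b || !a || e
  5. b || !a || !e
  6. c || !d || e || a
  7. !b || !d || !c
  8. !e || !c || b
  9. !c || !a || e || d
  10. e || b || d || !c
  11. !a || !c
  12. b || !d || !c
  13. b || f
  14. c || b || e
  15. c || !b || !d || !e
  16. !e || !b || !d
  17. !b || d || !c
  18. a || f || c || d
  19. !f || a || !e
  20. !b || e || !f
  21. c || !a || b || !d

There are 2^6 = 64 truth assignments over (a, b, c, d, e, f).
Split on b. With b = true, the clauses containing b are satisfied and !b drops from the rest; 2 of the 2^5 = 32 assignments to the other variables satisfy what remains.
With b = false, by the same count on the reduced clause set, 0 assignments work.
(One model: a=T, b=T, c=F, d=F, e=T, f=F.)
Total: 2 + 0 = 2.

2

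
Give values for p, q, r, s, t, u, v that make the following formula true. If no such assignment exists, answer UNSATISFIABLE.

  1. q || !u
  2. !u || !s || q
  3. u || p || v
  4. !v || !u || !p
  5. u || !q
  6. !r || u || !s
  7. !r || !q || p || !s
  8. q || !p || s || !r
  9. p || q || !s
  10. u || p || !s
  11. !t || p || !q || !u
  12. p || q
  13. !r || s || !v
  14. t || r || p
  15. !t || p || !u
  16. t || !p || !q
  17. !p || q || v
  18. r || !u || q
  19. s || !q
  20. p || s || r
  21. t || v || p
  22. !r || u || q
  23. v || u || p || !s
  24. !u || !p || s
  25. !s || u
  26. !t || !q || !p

p: true,  q: false,  r: false,  s: false,  t: false,  u: false,  v: true

Suppose q = false.
(!u) alone gives u = false.
(p) alone gives p = true.
(v) alone gives v = true.
(!r) alone gives r = false.
(!s) alone gives s = false.
No clause remains; t is free.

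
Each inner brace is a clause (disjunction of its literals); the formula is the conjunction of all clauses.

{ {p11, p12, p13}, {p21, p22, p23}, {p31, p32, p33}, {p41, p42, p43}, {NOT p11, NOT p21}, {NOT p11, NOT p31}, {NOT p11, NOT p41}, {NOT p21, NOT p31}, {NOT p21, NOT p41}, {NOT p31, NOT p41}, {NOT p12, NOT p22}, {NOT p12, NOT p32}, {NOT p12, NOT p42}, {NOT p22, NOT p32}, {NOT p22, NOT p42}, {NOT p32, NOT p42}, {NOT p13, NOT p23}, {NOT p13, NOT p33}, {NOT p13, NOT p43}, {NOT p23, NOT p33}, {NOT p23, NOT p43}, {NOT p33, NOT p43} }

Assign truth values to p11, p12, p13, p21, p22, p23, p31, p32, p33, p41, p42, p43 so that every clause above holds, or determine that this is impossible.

Case p11 = false:
Case p12 = true:
The clause (NOT p22) is unit, so p22 = false.
The clause (NOT p32) is unit, so p32 = false.
The clause (NOT p42) is unit, so p42 = false.
Case p21 = true:
The clause (NOT p31) is unit, so p31 = false.
The clause (p33) is unit, so p33 = true.
The clause (NOT p41) is unit, so p41 = false.
The clause (p43) is unit, so p43 = true.
But (NOT p43) is also a unit clause — contradiction.
Undo p21 and try p21 = false.
The clause (p23) is unit, so p23 = true.
The clause (NOT p13) is unit, so p13 = false.
The clause (NOT p33) is unit, so p33 = false.
The clause (p31) is unit, so p31 = true.
The clause (NOT p41) is unit, so p41 = false.
The clause (p43) is unit, so p43 = true.
But (NOT p43) is also a unit clause — contradiction.
Neither p21 = true nor p21 = false works.
Undo p12 and try p12 = false.
The clause (p13) is unit, so p13 = true.
The clause (NOT p23) is unit, so p23 = false.
The clause (NOT p33) is unit, so p33 = false.
The clause (NOT p43) is unit, so p43 = false.
Case p21 = true:
The clause (NOT p31) is unit, so p31 = false.
The clause (p32) is unit, so p32 = true.
The clause (NOT p41) is unit, so p41 = false.
The clause (p42) is unit, so p42 = true.
But (NOT p42) is also a unit clause — contradiction.
Undo p21 and try p21 = false.
The clause (p22) is unit, so p22 = true.
The clause (NOT p32) is unit, so p32 = false.
The clause (p31) is unit, so p31 = true.
The clause (NOT p41) is unit, so p41 = false.
The clause (p42) is unit, so p42 = true.
But (NOT p42) is also a unit clause — contradiction.
Neither p21 = true nor p21 = false works.
Neither p12 = true nor p12 = false works.
Undo p11 and try p11 = true.
The clause (NOT p21) is unit, so p21 = false.
The clause (NOT p31) is unit, so p31 = false.
The clause (NOT p41) is unit, so p41 = false.
Case p22 = true:
The clause (NOT p12) is unit, so p12 = false.
The clause (NOT p32) is unit, so p32 = false.
The clause (p33) is unit, so p33 = true.
The clause (NOT p42) is unit, so p42 = false.
The clause (p43) is unit, so p43 = true.
But (NOT p43) is also a unit clause — contradiction.
Undo p22 and try p22 = false.
The clause (p23) is unit, so p23 = true.
The clause (NOT p13) is unit, so p13 = false.
The clause (NOT p33) is unit, so p33 = false.
The clause (p32) is unit, so p32 = true.
The clause (NOT p12) is unit, so p12 = false.
The clause (NOT p42) is unit, so p42 = false.
The clause (p43) is unit, so p43 = true.
But (NOT p43) is also a unit clause — contradiction.
Neither p22 = true nor p22 = false works.
Neither p11 = true nor p11 = false works.

UNSATISFIABLE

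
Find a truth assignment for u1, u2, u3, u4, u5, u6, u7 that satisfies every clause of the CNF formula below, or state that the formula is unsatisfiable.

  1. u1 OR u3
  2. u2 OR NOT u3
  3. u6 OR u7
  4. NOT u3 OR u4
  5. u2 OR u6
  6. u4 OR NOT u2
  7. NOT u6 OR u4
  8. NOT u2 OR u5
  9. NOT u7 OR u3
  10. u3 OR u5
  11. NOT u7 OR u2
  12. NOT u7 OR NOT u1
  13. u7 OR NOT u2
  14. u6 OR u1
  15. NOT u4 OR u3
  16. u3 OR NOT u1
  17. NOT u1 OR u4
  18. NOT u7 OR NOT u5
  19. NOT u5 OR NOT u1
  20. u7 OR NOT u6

Try u1 = true.
From the singleton clause (NOT u7), u7 = false.
From the singleton clause (u6), u6 = true.
But (NOT u6) is also a unit clause — contradiction.
Backtrack on u1: now try u1 = false.
From the singleton clause (u3), u3 = true.
From the singleton clause (u2), u2 = true.
From the singleton clause (u4), u4 = true.
From the singleton clause (u5), u5 = true.
From the singleton clause (u7), u7 = true.
But (NOT u7) is also a unit clause — contradiction.
Neither u1 = true nor u1 = false works.

UNSATISFIABLE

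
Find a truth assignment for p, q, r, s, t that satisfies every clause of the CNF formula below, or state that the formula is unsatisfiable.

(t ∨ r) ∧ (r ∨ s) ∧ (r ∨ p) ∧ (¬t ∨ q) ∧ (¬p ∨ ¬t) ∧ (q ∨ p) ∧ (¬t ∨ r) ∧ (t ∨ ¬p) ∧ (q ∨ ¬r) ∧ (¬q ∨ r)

p=False,  q=True,  r=True,  s=False,  t=False

Branch on t: set t = False.
From the singleton clause (r), r = True.
From the singleton clause (¬p), p = False.
From the singleton clause (q), q = True.
All clauses hold; s can take either value.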